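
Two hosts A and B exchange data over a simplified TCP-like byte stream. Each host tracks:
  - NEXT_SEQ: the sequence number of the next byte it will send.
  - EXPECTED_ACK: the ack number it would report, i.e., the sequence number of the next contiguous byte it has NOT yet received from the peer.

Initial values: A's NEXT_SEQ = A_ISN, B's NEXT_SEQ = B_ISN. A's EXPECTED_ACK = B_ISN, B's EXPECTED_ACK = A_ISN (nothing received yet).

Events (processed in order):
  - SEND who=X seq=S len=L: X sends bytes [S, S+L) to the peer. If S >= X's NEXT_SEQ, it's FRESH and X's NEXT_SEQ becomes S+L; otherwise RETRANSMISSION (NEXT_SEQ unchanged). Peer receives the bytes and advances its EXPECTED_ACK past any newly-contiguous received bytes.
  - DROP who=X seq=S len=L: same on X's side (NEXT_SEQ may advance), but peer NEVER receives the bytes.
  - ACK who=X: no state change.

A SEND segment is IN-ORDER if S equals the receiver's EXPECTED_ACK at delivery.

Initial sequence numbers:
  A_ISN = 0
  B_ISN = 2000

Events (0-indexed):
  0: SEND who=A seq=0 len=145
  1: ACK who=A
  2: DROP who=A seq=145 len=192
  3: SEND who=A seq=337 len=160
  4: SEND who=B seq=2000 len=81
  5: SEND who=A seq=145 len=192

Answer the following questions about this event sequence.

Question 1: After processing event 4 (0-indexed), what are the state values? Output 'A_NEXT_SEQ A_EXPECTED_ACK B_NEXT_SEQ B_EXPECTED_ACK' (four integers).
After event 0: A_seq=145 A_ack=2000 B_seq=2000 B_ack=145
After event 1: A_seq=145 A_ack=2000 B_seq=2000 B_ack=145
After event 2: A_seq=337 A_ack=2000 B_seq=2000 B_ack=145
After event 3: A_seq=497 A_ack=2000 B_seq=2000 B_ack=145
After event 4: A_seq=497 A_ack=2081 B_seq=2081 B_ack=145

497 2081 2081 145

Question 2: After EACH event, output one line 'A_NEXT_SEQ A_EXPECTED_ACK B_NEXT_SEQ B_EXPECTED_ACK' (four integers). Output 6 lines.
145 2000 2000 145
145 2000 2000 145
337 2000 2000 145
497 2000 2000 145
497 2081 2081 145
497 2081 2081 497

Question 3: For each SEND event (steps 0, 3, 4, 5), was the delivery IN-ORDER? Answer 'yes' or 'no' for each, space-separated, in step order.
Answer: yes no yes yes

Derivation:
Step 0: SEND seq=0 -> in-order
Step 3: SEND seq=337 -> out-of-order
Step 4: SEND seq=2000 -> in-order
Step 5: SEND seq=145 -> in-order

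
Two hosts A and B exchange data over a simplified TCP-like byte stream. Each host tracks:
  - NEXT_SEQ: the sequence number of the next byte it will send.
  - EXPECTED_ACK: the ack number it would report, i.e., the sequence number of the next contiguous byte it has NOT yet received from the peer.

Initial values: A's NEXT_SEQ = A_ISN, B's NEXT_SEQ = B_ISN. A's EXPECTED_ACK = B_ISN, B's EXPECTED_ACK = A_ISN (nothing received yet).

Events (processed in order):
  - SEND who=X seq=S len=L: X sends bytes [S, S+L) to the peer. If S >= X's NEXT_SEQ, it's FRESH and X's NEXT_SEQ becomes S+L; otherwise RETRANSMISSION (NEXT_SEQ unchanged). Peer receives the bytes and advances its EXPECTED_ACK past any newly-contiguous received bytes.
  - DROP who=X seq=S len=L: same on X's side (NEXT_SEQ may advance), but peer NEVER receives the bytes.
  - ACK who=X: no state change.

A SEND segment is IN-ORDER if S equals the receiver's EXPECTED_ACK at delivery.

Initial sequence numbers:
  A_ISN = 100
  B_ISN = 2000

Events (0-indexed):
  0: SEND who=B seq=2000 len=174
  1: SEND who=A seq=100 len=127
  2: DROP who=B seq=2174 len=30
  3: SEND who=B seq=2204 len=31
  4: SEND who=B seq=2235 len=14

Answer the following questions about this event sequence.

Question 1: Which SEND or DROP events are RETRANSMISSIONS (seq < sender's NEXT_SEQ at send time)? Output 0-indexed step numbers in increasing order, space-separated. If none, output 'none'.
Answer: none

Derivation:
Step 0: SEND seq=2000 -> fresh
Step 1: SEND seq=100 -> fresh
Step 2: DROP seq=2174 -> fresh
Step 3: SEND seq=2204 -> fresh
Step 4: SEND seq=2235 -> fresh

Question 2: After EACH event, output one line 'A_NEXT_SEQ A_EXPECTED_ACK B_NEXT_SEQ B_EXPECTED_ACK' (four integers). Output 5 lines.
100 2174 2174 100
227 2174 2174 227
227 2174 2204 227
227 2174 2235 227
227 2174 2249 227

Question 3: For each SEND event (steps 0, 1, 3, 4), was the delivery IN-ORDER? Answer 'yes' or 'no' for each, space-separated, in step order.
Answer: yes yes no no

Derivation:
Step 0: SEND seq=2000 -> in-order
Step 1: SEND seq=100 -> in-order
Step 3: SEND seq=2204 -> out-of-order
Step 4: SEND seq=2235 -> out-of-order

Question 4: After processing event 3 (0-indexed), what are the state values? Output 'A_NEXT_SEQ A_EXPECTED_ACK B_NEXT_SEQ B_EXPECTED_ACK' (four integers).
After event 0: A_seq=100 A_ack=2174 B_seq=2174 B_ack=100
After event 1: A_seq=227 A_ack=2174 B_seq=2174 B_ack=227
After event 2: A_seq=227 A_ack=2174 B_seq=2204 B_ack=227
After event 3: A_seq=227 A_ack=2174 B_seq=2235 B_ack=227

227 2174 2235 227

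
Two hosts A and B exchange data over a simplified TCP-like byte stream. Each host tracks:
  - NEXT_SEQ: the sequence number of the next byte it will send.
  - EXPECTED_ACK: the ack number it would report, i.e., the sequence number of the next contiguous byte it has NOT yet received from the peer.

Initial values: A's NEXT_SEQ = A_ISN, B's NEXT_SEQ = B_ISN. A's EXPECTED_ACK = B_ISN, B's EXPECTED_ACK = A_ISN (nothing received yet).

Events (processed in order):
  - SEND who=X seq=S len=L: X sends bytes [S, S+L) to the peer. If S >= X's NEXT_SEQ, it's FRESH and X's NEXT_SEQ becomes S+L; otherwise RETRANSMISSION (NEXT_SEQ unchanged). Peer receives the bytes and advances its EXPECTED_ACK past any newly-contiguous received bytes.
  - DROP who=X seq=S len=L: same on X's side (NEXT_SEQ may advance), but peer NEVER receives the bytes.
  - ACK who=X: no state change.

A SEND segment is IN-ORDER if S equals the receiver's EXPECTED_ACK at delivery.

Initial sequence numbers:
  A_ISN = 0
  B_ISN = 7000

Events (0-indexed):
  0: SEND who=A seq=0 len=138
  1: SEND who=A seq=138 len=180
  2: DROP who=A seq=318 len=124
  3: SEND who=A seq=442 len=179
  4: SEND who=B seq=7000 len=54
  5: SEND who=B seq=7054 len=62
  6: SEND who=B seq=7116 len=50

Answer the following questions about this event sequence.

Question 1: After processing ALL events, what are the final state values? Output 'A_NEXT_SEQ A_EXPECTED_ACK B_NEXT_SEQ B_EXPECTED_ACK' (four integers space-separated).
After event 0: A_seq=138 A_ack=7000 B_seq=7000 B_ack=138
After event 1: A_seq=318 A_ack=7000 B_seq=7000 B_ack=318
After event 2: A_seq=442 A_ack=7000 B_seq=7000 B_ack=318
After event 3: A_seq=621 A_ack=7000 B_seq=7000 B_ack=318
After event 4: A_seq=621 A_ack=7054 B_seq=7054 B_ack=318
After event 5: A_seq=621 A_ack=7116 B_seq=7116 B_ack=318
After event 6: A_seq=621 A_ack=7166 B_seq=7166 B_ack=318

Answer: 621 7166 7166 318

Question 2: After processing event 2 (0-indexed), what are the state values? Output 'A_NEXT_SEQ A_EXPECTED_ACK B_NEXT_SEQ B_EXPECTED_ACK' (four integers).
After event 0: A_seq=138 A_ack=7000 B_seq=7000 B_ack=138
After event 1: A_seq=318 A_ack=7000 B_seq=7000 B_ack=318
After event 2: A_seq=442 A_ack=7000 B_seq=7000 B_ack=318

442 7000 7000 318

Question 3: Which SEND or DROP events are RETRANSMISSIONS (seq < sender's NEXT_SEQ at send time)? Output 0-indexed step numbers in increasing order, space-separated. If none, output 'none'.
Answer: none

Derivation:
Step 0: SEND seq=0 -> fresh
Step 1: SEND seq=138 -> fresh
Step 2: DROP seq=318 -> fresh
Step 3: SEND seq=442 -> fresh
Step 4: SEND seq=7000 -> fresh
Step 5: SEND seq=7054 -> fresh
Step 6: SEND seq=7116 -> fresh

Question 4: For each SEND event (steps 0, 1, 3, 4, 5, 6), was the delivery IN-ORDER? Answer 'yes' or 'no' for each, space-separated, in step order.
Step 0: SEND seq=0 -> in-order
Step 1: SEND seq=138 -> in-order
Step 3: SEND seq=442 -> out-of-order
Step 4: SEND seq=7000 -> in-order
Step 5: SEND seq=7054 -> in-order
Step 6: SEND seq=7116 -> in-order

Answer: yes yes no yes yes yes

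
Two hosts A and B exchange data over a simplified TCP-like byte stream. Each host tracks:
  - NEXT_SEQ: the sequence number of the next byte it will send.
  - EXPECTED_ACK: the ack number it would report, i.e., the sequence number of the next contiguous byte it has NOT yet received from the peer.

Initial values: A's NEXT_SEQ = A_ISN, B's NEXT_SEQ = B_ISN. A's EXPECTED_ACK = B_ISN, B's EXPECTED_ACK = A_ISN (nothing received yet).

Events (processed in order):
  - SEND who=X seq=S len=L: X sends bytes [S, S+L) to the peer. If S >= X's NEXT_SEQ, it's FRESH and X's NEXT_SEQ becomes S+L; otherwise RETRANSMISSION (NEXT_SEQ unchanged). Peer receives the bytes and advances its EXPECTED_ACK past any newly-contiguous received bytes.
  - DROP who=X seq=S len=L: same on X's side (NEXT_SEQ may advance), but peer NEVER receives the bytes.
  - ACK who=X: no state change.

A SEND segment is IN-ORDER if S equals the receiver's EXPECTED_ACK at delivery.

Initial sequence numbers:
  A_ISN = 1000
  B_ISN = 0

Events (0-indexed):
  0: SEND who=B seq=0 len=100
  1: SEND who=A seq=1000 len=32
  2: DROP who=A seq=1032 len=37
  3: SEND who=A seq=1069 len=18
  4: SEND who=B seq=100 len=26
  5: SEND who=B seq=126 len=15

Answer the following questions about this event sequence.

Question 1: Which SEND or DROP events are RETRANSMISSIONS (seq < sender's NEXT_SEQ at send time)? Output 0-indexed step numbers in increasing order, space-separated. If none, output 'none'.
Answer: none

Derivation:
Step 0: SEND seq=0 -> fresh
Step 1: SEND seq=1000 -> fresh
Step 2: DROP seq=1032 -> fresh
Step 3: SEND seq=1069 -> fresh
Step 4: SEND seq=100 -> fresh
Step 5: SEND seq=126 -> fresh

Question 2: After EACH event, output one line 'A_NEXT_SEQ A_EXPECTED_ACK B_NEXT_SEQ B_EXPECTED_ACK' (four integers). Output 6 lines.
1000 100 100 1000
1032 100 100 1032
1069 100 100 1032
1087 100 100 1032
1087 126 126 1032
1087 141 141 1032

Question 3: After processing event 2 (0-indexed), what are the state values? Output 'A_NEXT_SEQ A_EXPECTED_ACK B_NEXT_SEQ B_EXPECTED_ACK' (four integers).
After event 0: A_seq=1000 A_ack=100 B_seq=100 B_ack=1000
After event 1: A_seq=1032 A_ack=100 B_seq=100 B_ack=1032
After event 2: A_seq=1069 A_ack=100 B_seq=100 B_ack=1032

1069 100 100 1032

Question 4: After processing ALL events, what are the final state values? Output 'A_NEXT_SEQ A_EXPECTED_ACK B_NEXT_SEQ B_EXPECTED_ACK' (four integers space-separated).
Answer: 1087 141 141 1032

Derivation:
After event 0: A_seq=1000 A_ack=100 B_seq=100 B_ack=1000
After event 1: A_seq=1032 A_ack=100 B_seq=100 B_ack=1032
After event 2: A_seq=1069 A_ack=100 B_seq=100 B_ack=1032
After event 3: A_seq=1087 A_ack=100 B_seq=100 B_ack=1032
After event 4: A_seq=1087 A_ack=126 B_seq=126 B_ack=1032
After event 5: A_seq=1087 A_ack=141 B_seq=141 B_ack=1032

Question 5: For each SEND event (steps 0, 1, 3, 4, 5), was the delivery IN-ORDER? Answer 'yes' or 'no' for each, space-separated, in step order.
Step 0: SEND seq=0 -> in-order
Step 1: SEND seq=1000 -> in-order
Step 3: SEND seq=1069 -> out-of-order
Step 4: SEND seq=100 -> in-order
Step 5: SEND seq=126 -> in-order

Answer: yes yes no yes yes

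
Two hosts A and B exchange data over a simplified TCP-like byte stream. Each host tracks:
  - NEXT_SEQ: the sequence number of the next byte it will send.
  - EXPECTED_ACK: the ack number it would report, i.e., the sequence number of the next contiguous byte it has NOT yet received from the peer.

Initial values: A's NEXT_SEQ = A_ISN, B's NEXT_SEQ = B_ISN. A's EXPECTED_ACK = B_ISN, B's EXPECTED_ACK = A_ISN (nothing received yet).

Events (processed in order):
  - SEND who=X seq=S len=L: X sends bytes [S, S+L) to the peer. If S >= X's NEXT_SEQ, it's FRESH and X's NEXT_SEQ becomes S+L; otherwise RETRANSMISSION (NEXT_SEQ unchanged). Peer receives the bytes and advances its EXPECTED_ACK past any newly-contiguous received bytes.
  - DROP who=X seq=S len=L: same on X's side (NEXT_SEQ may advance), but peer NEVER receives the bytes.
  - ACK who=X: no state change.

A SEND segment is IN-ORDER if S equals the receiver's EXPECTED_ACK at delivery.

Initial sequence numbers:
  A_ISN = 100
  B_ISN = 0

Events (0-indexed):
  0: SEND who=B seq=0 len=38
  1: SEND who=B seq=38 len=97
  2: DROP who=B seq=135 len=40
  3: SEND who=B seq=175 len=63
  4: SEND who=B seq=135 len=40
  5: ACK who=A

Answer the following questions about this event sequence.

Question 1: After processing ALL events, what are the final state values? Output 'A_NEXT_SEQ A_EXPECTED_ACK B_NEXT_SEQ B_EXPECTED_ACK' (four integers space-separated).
After event 0: A_seq=100 A_ack=38 B_seq=38 B_ack=100
After event 1: A_seq=100 A_ack=135 B_seq=135 B_ack=100
After event 2: A_seq=100 A_ack=135 B_seq=175 B_ack=100
After event 3: A_seq=100 A_ack=135 B_seq=238 B_ack=100
After event 4: A_seq=100 A_ack=238 B_seq=238 B_ack=100
After event 5: A_seq=100 A_ack=238 B_seq=238 B_ack=100

Answer: 100 238 238 100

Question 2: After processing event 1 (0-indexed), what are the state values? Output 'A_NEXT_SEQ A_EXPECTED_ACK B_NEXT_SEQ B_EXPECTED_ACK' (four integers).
After event 0: A_seq=100 A_ack=38 B_seq=38 B_ack=100
After event 1: A_seq=100 A_ack=135 B_seq=135 B_ack=100

100 135 135 100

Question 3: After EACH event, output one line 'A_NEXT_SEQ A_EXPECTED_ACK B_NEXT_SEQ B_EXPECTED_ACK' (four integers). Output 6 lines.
100 38 38 100
100 135 135 100
100 135 175 100
100 135 238 100
100 238 238 100
100 238 238 100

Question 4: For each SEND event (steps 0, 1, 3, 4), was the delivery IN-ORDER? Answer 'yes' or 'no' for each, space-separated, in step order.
Step 0: SEND seq=0 -> in-order
Step 1: SEND seq=38 -> in-order
Step 3: SEND seq=175 -> out-of-order
Step 4: SEND seq=135 -> in-order

Answer: yes yes no yes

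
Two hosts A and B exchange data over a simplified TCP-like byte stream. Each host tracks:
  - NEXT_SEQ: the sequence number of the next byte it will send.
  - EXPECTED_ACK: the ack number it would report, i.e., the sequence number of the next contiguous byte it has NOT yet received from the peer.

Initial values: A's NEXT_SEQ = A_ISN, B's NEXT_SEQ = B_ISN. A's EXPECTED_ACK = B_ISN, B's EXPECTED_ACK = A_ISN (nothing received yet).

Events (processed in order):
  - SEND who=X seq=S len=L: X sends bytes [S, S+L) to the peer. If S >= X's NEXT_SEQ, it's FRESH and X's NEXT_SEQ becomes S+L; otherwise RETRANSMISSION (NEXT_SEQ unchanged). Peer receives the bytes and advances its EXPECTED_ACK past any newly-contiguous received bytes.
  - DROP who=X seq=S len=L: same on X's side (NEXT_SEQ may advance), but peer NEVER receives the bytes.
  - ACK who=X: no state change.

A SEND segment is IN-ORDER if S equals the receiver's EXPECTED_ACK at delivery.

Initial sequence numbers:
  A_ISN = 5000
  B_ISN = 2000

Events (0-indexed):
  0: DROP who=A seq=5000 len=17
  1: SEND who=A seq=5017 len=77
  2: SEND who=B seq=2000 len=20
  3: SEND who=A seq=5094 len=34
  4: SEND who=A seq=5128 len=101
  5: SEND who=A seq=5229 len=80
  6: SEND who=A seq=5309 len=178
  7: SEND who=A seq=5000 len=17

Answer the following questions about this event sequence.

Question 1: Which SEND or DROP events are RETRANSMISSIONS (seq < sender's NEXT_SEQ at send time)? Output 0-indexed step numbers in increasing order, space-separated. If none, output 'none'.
Answer: 7

Derivation:
Step 0: DROP seq=5000 -> fresh
Step 1: SEND seq=5017 -> fresh
Step 2: SEND seq=2000 -> fresh
Step 3: SEND seq=5094 -> fresh
Step 4: SEND seq=5128 -> fresh
Step 5: SEND seq=5229 -> fresh
Step 6: SEND seq=5309 -> fresh
Step 7: SEND seq=5000 -> retransmit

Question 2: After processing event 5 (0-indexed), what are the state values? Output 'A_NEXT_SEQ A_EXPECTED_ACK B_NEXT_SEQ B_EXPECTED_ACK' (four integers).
After event 0: A_seq=5017 A_ack=2000 B_seq=2000 B_ack=5000
After event 1: A_seq=5094 A_ack=2000 B_seq=2000 B_ack=5000
After event 2: A_seq=5094 A_ack=2020 B_seq=2020 B_ack=5000
After event 3: A_seq=5128 A_ack=2020 B_seq=2020 B_ack=5000
After event 4: A_seq=5229 A_ack=2020 B_seq=2020 B_ack=5000
After event 5: A_seq=5309 A_ack=2020 B_seq=2020 B_ack=5000

5309 2020 2020 5000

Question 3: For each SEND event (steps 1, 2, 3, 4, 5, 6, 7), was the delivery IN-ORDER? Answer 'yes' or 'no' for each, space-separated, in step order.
Step 1: SEND seq=5017 -> out-of-order
Step 2: SEND seq=2000 -> in-order
Step 3: SEND seq=5094 -> out-of-order
Step 4: SEND seq=5128 -> out-of-order
Step 5: SEND seq=5229 -> out-of-order
Step 6: SEND seq=5309 -> out-of-order
Step 7: SEND seq=5000 -> in-order

Answer: no yes no no no no yes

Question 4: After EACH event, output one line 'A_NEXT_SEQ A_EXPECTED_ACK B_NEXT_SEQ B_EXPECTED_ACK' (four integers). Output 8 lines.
5017 2000 2000 5000
5094 2000 2000 5000
5094 2020 2020 5000
5128 2020 2020 5000
5229 2020 2020 5000
5309 2020 2020 5000
5487 2020 2020 5000
5487 2020 2020 5487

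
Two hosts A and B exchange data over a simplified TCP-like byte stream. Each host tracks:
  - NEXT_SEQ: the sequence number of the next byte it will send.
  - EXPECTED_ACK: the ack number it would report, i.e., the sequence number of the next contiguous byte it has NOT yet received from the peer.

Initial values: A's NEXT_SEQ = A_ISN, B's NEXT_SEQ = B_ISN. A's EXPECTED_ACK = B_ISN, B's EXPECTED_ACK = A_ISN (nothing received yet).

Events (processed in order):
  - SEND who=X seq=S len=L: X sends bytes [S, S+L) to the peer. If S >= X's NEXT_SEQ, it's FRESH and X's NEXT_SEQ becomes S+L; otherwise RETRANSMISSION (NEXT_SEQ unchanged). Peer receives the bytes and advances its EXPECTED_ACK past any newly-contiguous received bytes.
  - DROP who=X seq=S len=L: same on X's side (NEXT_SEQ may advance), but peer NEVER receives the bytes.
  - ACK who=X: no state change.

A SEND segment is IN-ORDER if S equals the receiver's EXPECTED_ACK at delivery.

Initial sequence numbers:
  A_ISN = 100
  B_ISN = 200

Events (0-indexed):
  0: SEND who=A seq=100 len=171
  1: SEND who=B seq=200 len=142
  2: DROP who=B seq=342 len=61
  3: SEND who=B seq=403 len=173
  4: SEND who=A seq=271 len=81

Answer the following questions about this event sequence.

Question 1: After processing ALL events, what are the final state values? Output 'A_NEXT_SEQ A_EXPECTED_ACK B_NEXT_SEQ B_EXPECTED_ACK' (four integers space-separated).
Answer: 352 342 576 352

Derivation:
After event 0: A_seq=271 A_ack=200 B_seq=200 B_ack=271
After event 1: A_seq=271 A_ack=342 B_seq=342 B_ack=271
After event 2: A_seq=271 A_ack=342 B_seq=403 B_ack=271
After event 3: A_seq=271 A_ack=342 B_seq=576 B_ack=271
After event 4: A_seq=352 A_ack=342 B_seq=576 B_ack=352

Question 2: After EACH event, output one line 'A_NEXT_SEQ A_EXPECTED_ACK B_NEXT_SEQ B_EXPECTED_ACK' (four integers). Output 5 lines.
271 200 200 271
271 342 342 271
271 342 403 271
271 342 576 271
352 342 576 352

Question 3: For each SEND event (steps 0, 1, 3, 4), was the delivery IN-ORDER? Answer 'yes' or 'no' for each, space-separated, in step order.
Answer: yes yes no yes

Derivation:
Step 0: SEND seq=100 -> in-order
Step 1: SEND seq=200 -> in-order
Step 3: SEND seq=403 -> out-of-order
Step 4: SEND seq=271 -> in-order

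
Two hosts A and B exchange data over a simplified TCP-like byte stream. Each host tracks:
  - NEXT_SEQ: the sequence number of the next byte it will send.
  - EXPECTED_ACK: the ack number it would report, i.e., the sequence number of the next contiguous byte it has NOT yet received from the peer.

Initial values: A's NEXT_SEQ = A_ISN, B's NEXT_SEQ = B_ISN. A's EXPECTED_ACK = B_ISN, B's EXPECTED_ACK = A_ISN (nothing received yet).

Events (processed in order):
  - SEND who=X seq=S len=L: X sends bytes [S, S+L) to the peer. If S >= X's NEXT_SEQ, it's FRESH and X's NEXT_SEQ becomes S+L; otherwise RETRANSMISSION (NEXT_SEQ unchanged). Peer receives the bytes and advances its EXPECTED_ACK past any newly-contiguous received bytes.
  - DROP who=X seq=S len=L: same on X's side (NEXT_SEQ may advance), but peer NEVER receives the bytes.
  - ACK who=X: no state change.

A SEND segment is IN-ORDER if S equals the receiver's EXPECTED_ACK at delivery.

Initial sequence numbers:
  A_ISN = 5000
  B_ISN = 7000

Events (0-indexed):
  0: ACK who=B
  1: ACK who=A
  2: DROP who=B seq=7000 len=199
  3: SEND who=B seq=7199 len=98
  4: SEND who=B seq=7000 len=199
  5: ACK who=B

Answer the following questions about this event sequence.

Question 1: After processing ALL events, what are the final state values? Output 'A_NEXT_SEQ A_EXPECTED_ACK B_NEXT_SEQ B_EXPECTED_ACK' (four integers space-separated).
After event 0: A_seq=5000 A_ack=7000 B_seq=7000 B_ack=5000
After event 1: A_seq=5000 A_ack=7000 B_seq=7000 B_ack=5000
After event 2: A_seq=5000 A_ack=7000 B_seq=7199 B_ack=5000
After event 3: A_seq=5000 A_ack=7000 B_seq=7297 B_ack=5000
After event 4: A_seq=5000 A_ack=7297 B_seq=7297 B_ack=5000
After event 5: A_seq=5000 A_ack=7297 B_seq=7297 B_ack=5000

Answer: 5000 7297 7297 5000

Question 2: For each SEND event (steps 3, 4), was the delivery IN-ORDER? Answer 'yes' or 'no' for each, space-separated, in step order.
Step 3: SEND seq=7199 -> out-of-order
Step 4: SEND seq=7000 -> in-order

Answer: no yes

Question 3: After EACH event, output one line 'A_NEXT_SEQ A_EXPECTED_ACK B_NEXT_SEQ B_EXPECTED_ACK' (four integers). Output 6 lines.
5000 7000 7000 5000
5000 7000 7000 5000
5000 7000 7199 5000
5000 7000 7297 5000
5000 7297 7297 5000
5000 7297 7297 5000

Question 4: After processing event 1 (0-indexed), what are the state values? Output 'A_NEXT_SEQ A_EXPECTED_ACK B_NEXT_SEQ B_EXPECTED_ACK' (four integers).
After event 0: A_seq=5000 A_ack=7000 B_seq=7000 B_ack=5000
After event 1: A_seq=5000 A_ack=7000 B_seq=7000 B_ack=5000

5000 7000 7000 5000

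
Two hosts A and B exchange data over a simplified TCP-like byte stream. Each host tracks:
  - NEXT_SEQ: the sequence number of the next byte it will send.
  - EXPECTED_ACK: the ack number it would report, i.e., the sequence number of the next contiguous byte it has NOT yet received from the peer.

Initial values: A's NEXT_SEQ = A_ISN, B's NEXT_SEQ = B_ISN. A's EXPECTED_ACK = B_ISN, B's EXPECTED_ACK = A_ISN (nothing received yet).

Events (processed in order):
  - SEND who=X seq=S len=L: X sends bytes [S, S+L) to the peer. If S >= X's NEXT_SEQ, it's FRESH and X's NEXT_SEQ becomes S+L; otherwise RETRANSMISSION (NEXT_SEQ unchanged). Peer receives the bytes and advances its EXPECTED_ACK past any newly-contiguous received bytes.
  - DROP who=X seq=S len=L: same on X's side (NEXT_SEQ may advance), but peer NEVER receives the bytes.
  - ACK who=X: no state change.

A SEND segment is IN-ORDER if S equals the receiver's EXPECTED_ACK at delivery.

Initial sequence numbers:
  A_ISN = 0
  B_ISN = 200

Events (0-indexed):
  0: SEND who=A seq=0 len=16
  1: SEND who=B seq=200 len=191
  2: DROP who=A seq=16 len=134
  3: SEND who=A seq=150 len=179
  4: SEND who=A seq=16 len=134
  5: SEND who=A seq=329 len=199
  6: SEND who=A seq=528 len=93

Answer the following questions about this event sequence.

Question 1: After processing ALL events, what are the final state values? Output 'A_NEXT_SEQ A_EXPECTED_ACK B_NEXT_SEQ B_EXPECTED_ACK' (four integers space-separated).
After event 0: A_seq=16 A_ack=200 B_seq=200 B_ack=16
After event 1: A_seq=16 A_ack=391 B_seq=391 B_ack=16
After event 2: A_seq=150 A_ack=391 B_seq=391 B_ack=16
After event 3: A_seq=329 A_ack=391 B_seq=391 B_ack=16
After event 4: A_seq=329 A_ack=391 B_seq=391 B_ack=329
After event 5: A_seq=528 A_ack=391 B_seq=391 B_ack=528
After event 6: A_seq=621 A_ack=391 B_seq=391 B_ack=621

Answer: 621 391 391 621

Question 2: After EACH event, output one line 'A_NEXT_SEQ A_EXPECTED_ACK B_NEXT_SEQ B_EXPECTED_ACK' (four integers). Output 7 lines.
16 200 200 16
16 391 391 16
150 391 391 16
329 391 391 16
329 391 391 329
528 391 391 528
621 391 391 621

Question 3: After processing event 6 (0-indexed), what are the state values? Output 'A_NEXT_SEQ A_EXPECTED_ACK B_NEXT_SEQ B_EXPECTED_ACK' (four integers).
After event 0: A_seq=16 A_ack=200 B_seq=200 B_ack=16
After event 1: A_seq=16 A_ack=391 B_seq=391 B_ack=16
After event 2: A_seq=150 A_ack=391 B_seq=391 B_ack=16
After event 3: A_seq=329 A_ack=391 B_seq=391 B_ack=16
After event 4: A_seq=329 A_ack=391 B_seq=391 B_ack=329
After event 5: A_seq=528 A_ack=391 B_seq=391 B_ack=528
After event 6: A_seq=621 A_ack=391 B_seq=391 B_ack=621

621 391 391 621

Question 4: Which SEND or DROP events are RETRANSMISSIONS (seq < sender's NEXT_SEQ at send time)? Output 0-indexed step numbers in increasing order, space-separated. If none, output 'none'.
Answer: 4

Derivation:
Step 0: SEND seq=0 -> fresh
Step 1: SEND seq=200 -> fresh
Step 2: DROP seq=16 -> fresh
Step 3: SEND seq=150 -> fresh
Step 4: SEND seq=16 -> retransmit
Step 5: SEND seq=329 -> fresh
Step 6: SEND seq=528 -> fresh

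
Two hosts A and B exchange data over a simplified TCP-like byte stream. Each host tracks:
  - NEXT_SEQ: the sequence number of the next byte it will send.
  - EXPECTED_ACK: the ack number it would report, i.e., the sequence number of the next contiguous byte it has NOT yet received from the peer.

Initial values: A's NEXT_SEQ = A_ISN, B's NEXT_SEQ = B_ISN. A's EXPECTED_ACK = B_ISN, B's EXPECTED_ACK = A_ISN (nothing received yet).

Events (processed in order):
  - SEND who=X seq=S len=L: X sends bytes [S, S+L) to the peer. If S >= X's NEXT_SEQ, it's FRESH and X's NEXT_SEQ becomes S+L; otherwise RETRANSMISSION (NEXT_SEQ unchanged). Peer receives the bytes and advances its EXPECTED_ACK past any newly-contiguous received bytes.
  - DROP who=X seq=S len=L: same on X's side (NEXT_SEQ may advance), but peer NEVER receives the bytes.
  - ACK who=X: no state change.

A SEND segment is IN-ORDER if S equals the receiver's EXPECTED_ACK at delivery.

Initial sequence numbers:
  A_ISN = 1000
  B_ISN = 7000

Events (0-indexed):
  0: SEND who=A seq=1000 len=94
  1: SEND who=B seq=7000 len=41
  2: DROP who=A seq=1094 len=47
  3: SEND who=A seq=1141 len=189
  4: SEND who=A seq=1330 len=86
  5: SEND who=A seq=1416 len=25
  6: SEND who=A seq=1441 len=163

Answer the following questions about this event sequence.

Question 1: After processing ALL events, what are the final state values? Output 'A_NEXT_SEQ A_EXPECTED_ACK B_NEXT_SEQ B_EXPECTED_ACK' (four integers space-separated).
Answer: 1604 7041 7041 1094

Derivation:
After event 0: A_seq=1094 A_ack=7000 B_seq=7000 B_ack=1094
After event 1: A_seq=1094 A_ack=7041 B_seq=7041 B_ack=1094
After event 2: A_seq=1141 A_ack=7041 B_seq=7041 B_ack=1094
After event 3: A_seq=1330 A_ack=7041 B_seq=7041 B_ack=1094
After event 4: A_seq=1416 A_ack=7041 B_seq=7041 B_ack=1094
After event 5: A_seq=1441 A_ack=7041 B_seq=7041 B_ack=1094
After event 6: A_seq=1604 A_ack=7041 B_seq=7041 B_ack=1094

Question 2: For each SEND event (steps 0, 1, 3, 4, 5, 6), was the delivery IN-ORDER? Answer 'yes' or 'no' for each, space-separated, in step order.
Answer: yes yes no no no no

Derivation:
Step 0: SEND seq=1000 -> in-order
Step 1: SEND seq=7000 -> in-order
Step 3: SEND seq=1141 -> out-of-order
Step 4: SEND seq=1330 -> out-of-order
Step 5: SEND seq=1416 -> out-of-order
Step 6: SEND seq=1441 -> out-of-order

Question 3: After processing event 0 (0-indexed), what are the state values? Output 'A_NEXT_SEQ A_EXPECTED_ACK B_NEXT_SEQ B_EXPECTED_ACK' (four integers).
After event 0: A_seq=1094 A_ack=7000 B_seq=7000 B_ack=1094

1094 7000 7000 1094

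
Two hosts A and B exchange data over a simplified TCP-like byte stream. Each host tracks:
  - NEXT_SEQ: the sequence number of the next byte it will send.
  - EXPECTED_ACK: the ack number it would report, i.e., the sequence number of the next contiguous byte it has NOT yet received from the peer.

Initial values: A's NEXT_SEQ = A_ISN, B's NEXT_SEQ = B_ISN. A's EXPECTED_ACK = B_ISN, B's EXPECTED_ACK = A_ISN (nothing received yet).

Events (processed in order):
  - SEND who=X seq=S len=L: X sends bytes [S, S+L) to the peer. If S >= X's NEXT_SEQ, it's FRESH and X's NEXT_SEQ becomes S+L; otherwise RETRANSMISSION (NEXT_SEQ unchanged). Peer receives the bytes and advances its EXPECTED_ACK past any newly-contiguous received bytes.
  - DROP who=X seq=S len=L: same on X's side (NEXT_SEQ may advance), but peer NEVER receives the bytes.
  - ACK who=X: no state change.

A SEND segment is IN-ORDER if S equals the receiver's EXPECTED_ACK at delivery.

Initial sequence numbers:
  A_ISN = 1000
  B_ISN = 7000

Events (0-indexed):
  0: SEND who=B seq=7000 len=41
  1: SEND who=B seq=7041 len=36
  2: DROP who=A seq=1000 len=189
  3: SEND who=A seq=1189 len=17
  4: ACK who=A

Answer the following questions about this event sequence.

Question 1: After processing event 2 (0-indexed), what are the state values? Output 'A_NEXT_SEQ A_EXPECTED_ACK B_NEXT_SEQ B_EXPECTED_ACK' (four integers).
After event 0: A_seq=1000 A_ack=7041 B_seq=7041 B_ack=1000
After event 1: A_seq=1000 A_ack=7077 B_seq=7077 B_ack=1000
After event 2: A_seq=1189 A_ack=7077 B_seq=7077 B_ack=1000

1189 7077 7077 1000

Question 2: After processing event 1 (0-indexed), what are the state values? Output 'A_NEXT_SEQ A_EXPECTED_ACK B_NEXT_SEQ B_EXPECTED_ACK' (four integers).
After event 0: A_seq=1000 A_ack=7041 B_seq=7041 B_ack=1000
After event 1: A_seq=1000 A_ack=7077 B_seq=7077 B_ack=1000

1000 7077 7077 1000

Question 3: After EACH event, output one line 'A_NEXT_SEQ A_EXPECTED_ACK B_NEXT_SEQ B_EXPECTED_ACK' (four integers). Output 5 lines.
1000 7041 7041 1000
1000 7077 7077 1000
1189 7077 7077 1000
1206 7077 7077 1000
1206 7077 7077 1000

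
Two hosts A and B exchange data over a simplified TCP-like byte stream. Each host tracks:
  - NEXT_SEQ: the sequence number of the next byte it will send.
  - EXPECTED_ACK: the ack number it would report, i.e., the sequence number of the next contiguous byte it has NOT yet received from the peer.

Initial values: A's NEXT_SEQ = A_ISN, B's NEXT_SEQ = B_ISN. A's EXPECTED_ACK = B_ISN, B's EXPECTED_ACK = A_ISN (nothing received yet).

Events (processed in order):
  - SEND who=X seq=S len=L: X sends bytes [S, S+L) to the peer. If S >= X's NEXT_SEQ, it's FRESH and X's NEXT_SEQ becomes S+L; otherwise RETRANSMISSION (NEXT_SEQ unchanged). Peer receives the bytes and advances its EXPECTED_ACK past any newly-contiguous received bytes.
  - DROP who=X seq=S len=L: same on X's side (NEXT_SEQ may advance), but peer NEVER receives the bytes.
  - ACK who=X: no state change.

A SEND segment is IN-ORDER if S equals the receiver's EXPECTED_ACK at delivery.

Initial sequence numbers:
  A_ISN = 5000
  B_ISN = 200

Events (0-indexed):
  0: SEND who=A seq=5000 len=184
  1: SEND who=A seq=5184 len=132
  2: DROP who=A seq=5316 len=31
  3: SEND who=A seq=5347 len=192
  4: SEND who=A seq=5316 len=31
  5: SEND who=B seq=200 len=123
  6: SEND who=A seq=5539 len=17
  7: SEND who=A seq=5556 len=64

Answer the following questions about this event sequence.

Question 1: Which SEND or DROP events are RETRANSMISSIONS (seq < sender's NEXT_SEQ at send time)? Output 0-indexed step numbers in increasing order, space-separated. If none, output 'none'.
Answer: 4

Derivation:
Step 0: SEND seq=5000 -> fresh
Step 1: SEND seq=5184 -> fresh
Step 2: DROP seq=5316 -> fresh
Step 3: SEND seq=5347 -> fresh
Step 4: SEND seq=5316 -> retransmit
Step 5: SEND seq=200 -> fresh
Step 6: SEND seq=5539 -> fresh
Step 7: SEND seq=5556 -> fresh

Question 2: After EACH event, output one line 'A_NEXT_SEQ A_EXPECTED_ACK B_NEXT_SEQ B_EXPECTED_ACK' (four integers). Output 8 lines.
5184 200 200 5184
5316 200 200 5316
5347 200 200 5316
5539 200 200 5316
5539 200 200 5539
5539 323 323 5539
5556 323 323 5556
5620 323 323 5620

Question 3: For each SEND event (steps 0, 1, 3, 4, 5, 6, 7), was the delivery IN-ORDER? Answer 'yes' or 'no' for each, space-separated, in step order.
Answer: yes yes no yes yes yes yes

Derivation:
Step 0: SEND seq=5000 -> in-order
Step 1: SEND seq=5184 -> in-order
Step 3: SEND seq=5347 -> out-of-order
Step 4: SEND seq=5316 -> in-order
Step 5: SEND seq=200 -> in-order
Step 6: SEND seq=5539 -> in-order
Step 7: SEND seq=5556 -> in-order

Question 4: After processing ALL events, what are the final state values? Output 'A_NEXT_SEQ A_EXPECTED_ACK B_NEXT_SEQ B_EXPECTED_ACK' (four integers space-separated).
Answer: 5620 323 323 5620

Derivation:
After event 0: A_seq=5184 A_ack=200 B_seq=200 B_ack=5184
After event 1: A_seq=5316 A_ack=200 B_seq=200 B_ack=5316
After event 2: A_seq=5347 A_ack=200 B_seq=200 B_ack=5316
After event 3: A_seq=5539 A_ack=200 B_seq=200 B_ack=5316
After event 4: A_seq=5539 A_ack=200 B_seq=200 B_ack=5539
After event 5: A_seq=5539 A_ack=323 B_seq=323 B_ack=5539
After event 6: A_seq=5556 A_ack=323 B_seq=323 B_ack=5556
After event 7: A_seq=5620 A_ack=323 B_seq=323 B_ack=5620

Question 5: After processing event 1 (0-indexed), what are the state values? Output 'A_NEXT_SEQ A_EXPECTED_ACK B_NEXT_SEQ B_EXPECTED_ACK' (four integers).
After event 0: A_seq=5184 A_ack=200 B_seq=200 B_ack=5184
After event 1: A_seq=5316 A_ack=200 B_seq=200 B_ack=5316

5316 200 200 5316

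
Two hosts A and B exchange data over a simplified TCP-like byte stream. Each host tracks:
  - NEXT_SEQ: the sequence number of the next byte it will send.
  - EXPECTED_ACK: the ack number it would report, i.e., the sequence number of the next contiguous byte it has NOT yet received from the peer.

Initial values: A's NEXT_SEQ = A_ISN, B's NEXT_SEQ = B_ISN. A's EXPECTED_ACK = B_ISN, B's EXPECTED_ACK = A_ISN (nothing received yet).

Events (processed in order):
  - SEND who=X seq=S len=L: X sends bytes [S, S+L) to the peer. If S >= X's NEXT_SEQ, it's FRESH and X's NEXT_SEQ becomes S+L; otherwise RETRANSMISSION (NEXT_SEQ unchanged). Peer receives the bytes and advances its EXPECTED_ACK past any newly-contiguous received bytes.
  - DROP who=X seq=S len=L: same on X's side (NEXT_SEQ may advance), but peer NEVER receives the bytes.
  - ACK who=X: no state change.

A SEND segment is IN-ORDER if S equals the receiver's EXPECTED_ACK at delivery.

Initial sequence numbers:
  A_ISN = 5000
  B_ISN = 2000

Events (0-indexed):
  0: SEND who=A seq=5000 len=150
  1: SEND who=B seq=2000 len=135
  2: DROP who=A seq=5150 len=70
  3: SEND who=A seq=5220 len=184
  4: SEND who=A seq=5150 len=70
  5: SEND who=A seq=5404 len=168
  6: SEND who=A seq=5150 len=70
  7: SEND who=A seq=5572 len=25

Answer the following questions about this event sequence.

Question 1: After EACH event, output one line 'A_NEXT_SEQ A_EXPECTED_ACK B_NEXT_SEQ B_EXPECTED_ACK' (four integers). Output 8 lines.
5150 2000 2000 5150
5150 2135 2135 5150
5220 2135 2135 5150
5404 2135 2135 5150
5404 2135 2135 5404
5572 2135 2135 5572
5572 2135 2135 5572
5597 2135 2135 5597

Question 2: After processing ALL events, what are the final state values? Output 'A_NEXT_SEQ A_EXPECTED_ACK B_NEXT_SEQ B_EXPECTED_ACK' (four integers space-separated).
After event 0: A_seq=5150 A_ack=2000 B_seq=2000 B_ack=5150
After event 1: A_seq=5150 A_ack=2135 B_seq=2135 B_ack=5150
After event 2: A_seq=5220 A_ack=2135 B_seq=2135 B_ack=5150
After event 3: A_seq=5404 A_ack=2135 B_seq=2135 B_ack=5150
After event 4: A_seq=5404 A_ack=2135 B_seq=2135 B_ack=5404
After event 5: A_seq=5572 A_ack=2135 B_seq=2135 B_ack=5572
After event 6: A_seq=5572 A_ack=2135 B_seq=2135 B_ack=5572
After event 7: A_seq=5597 A_ack=2135 B_seq=2135 B_ack=5597

Answer: 5597 2135 2135 5597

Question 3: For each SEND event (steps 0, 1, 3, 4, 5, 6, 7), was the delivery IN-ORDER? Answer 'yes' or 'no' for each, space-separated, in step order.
Answer: yes yes no yes yes no yes

Derivation:
Step 0: SEND seq=5000 -> in-order
Step 1: SEND seq=2000 -> in-order
Step 3: SEND seq=5220 -> out-of-order
Step 4: SEND seq=5150 -> in-order
Step 5: SEND seq=5404 -> in-order
Step 6: SEND seq=5150 -> out-of-order
Step 7: SEND seq=5572 -> in-order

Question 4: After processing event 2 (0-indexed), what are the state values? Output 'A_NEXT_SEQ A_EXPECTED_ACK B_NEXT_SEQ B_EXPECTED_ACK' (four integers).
After event 0: A_seq=5150 A_ack=2000 B_seq=2000 B_ack=5150
After event 1: A_seq=5150 A_ack=2135 B_seq=2135 B_ack=5150
After event 2: A_seq=5220 A_ack=2135 B_seq=2135 B_ack=5150

5220 2135 2135 5150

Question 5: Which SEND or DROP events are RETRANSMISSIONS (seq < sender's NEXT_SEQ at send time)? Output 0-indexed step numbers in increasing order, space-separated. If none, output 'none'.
Step 0: SEND seq=5000 -> fresh
Step 1: SEND seq=2000 -> fresh
Step 2: DROP seq=5150 -> fresh
Step 3: SEND seq=5220 -> fresh
Step 4: SEND seq=5150 -> retransmit
Step 5: SEND seq=5404 -> fresh
Step 6: SEND seq=5150 -> retransmit
Step 7: SEND seq=5572 -> fresh

Answer: 4 6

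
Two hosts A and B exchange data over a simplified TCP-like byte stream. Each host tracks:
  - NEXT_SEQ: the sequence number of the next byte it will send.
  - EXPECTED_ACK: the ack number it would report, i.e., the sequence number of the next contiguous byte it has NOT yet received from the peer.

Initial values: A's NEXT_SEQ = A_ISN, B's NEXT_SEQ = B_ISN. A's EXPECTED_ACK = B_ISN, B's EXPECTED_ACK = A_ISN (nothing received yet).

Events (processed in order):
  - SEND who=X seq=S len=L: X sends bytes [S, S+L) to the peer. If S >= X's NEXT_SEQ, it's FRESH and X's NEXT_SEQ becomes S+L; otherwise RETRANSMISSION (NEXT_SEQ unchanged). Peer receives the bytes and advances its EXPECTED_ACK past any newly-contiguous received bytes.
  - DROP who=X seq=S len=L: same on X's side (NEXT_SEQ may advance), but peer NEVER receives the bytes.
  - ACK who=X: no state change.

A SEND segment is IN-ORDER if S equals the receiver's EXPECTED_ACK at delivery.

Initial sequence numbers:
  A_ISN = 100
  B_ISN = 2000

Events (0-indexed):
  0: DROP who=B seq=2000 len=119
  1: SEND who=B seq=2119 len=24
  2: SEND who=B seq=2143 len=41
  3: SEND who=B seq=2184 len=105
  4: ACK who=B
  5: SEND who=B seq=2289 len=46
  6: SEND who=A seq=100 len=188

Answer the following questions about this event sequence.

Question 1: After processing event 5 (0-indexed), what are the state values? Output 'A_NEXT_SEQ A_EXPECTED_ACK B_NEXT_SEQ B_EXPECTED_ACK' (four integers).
After event 0: A_seq=100 A_ack=2000 B_seq=2119 B_ack=100
After event 1: A_seq=100 A_ack=2000 B_seq=2143 B_ack=100
After event 2: A_seq=100 A_ack=2000 B_seq=2184 B_ack=100
After event 3: A_seq=100 A_ack=2000 B_seq=2289 B_ack=100
After event 4: A_seq=100 A_ack=2000 B_seq=2289 B_ack=100
After event 5: A_seq=100 A_ack=2000 B_seq=2335 B_ack=100

100 2000 2335 100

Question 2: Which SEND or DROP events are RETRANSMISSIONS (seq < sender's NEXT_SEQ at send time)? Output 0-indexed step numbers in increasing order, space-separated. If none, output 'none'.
Step 0: DROP seq=2000 -> fresh
Step 1: SEND seq=2119 -> fresh
Step 2: SEND seq=2143 -> fresh
Step 3: SEND seq=2184 -> fresh
Step 5: SEND seq=2289 -> fresh
Step 6: SEND seq=100 -> fresh

Answer: none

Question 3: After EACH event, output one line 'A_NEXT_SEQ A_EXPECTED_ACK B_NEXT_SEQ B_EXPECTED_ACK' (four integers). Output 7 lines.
100 2000 2119 100
100 2000 2143 100
100 2000 2184 100
100 2000 2289 100
100 2000 2289 100
100 2000 2335 100
288 2000 2335 288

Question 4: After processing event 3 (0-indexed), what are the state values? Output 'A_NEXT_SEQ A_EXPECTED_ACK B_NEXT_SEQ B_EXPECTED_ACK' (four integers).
After event 0: A_seq=100 A_ack=2000 B_seq=2119 B_ack=100
After event 1: A_seq=100 A_ack=2000 B_seq=2143 B_ack=100
After event 2: A_seq=100 A_ack=2000 B_seq=2184 B_ack=100
After event 3: A_seq=100 A_ack=2000 B_seq=2289 B_ack=100

100 2000 2289 100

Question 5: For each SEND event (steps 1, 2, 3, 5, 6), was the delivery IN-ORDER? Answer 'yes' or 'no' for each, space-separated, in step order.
Answer: no no no no yes

Derivation:
Step 1: SEND seq=2119 -> out-of-order
Step 2: SEND seq=2143 -> out-of-order
Step 3: SEND seq=2184 -> out-of-order
Step 5: SEND seq=2289 -> out-of-order
Step 6: SEND seq=100 -> in-order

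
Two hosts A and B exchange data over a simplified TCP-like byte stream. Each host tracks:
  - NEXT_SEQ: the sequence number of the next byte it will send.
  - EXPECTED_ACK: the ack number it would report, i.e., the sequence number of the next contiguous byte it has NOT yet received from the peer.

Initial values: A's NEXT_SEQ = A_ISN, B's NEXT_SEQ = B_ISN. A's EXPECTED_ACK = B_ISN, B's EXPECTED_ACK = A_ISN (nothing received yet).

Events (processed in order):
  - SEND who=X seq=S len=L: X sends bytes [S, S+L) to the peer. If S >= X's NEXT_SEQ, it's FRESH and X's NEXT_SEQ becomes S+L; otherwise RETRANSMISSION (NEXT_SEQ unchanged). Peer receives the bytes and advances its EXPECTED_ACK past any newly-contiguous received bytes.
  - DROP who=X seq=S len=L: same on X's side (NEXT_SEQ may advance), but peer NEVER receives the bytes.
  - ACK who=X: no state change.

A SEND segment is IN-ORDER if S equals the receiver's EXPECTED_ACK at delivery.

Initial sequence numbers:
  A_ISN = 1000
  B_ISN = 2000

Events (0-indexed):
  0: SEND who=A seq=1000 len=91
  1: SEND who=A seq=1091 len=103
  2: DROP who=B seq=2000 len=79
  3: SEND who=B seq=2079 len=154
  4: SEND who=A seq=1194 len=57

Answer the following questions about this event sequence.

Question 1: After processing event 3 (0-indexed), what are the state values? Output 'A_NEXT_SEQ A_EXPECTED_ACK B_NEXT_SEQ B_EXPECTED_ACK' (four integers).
After event 0: A_seq=1091 A_ack=2000 B_seq=2000 B_ack=1091
After event 1: A_seq=1194 A_ack=2000 B_seq=2000 B_ack=1194
After event 2: A_seq=1194 A_ack=2000 B_seq=2079 B_ack=1194
After event 3: A_seq=1194 A_ack=2000 B_seq=2233 B_ack=1194

1194 2000 2233 1194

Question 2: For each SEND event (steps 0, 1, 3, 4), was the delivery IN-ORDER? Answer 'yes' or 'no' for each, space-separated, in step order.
Step 0: SEND seq=1000 -> in-order
Step 1: SEND seq=1091 -> in-order
Step 3: SEND seq=2079 -> out-of-order
Step 4: SEND seq=1194 -> in-order

Answer: yes yes no yes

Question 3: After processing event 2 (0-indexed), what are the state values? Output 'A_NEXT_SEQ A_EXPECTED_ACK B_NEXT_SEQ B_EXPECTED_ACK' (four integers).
After event 0: A_seq=1091 A_ack=2000 B_seq=2000 B_ack=1091
After event 1: A_seq=1194 A_ack=2000 B_seq=2000 B_ack=1194
After event 2: A_seq=1194 A_ack=2000 B_seq=2079 B_ack=1194

1194 2000 2079 1194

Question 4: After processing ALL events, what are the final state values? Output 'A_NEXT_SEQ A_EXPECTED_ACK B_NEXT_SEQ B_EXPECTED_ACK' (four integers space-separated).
Answer: 1251 2000 2233 1251

Derivation:
After event 0: A_seq=1091 A_ack=2000 B_seq=2000 B_ack=1091
After event 1: A_seq=1194 A_ack=2000 B_seq=2000 B_ack=1194
After event 2: A_seq=1194 A_ack=2000 B_seq=2079 B_ack=1194
After event 3: A_seq=1194 A_ack=2000 B_seq=2233 B_ack=1194
After event 4: A_seq=1251 A_ack=2000 B_seq=2233 B_ack=1251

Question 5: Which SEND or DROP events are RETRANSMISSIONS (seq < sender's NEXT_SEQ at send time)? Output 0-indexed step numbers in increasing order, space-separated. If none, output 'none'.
Step 0: SEND seq=1000 -> fresh
Step 1: SEND seq=1091 -> fresh
Step 2: DROP seq=2000 -> fresh
Step 3: SEND seq=2079 -> fresh
Step 4: SEND seq=1194 -> fresh

Answer: none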